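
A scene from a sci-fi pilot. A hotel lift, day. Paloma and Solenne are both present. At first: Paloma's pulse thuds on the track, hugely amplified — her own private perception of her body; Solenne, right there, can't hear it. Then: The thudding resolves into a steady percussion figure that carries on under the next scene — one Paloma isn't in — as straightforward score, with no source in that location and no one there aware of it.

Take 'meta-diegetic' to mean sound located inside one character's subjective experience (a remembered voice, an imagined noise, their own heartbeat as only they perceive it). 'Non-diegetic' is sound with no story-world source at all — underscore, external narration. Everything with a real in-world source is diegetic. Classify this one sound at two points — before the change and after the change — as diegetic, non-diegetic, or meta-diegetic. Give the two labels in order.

Before the change: it's Paloma's subjective body sound, inaudible to Solenne → meta-diegetic.
After the change: detached from Paloma and playing as sourceless score over a scene she isn't in — for the audience only → non-diegetic.

meta-diegetic, non-diegetic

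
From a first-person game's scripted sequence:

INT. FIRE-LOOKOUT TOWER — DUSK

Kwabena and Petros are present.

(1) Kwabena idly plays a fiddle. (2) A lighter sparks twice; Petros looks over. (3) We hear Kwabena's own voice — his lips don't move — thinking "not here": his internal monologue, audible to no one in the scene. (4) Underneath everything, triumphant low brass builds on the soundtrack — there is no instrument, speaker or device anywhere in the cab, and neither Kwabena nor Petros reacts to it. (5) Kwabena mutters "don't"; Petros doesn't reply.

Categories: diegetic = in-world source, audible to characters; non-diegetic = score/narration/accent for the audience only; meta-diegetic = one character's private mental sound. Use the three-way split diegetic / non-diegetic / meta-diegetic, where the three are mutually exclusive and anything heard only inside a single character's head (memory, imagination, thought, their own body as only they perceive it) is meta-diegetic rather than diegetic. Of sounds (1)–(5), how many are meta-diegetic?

(1) Kwabena is producing the music live, in the story world → diegetic.
(2) a lighter is a real object/event in the scene's world → diegetic.
(3) Kwabena's thought-voice: a private mental sound no other character can hear → meta-diegetic.
Sound (4): score with no on-screen or off-screen source; it exists for the audience alone, so non-diegetic.
(5) spoken by a character present in the story world → diegetic.
So 1 of the 5 is meta-diegetic: (3).

1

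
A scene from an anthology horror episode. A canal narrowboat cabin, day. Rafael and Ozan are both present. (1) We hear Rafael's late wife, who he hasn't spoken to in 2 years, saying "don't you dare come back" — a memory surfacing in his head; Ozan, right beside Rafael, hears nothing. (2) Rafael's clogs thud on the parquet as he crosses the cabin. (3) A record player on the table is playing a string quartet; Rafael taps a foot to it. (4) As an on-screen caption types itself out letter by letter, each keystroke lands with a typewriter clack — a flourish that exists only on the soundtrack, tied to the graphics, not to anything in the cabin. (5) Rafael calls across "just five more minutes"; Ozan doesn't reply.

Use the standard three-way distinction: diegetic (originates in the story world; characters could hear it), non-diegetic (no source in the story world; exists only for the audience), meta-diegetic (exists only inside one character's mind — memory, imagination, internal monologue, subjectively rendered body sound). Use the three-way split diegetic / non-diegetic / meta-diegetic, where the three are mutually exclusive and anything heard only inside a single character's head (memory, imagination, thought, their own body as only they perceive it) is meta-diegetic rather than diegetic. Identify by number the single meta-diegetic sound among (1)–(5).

1

(1) the voice is a memory playing only inside Rafael's mind; Ozan can't hear it → meta-diegetic.
(2) it's the physical sound of Rafael moving in the space → diegetic.
(3) is diegetic: the music comes from an on-screen device that Rafael responds to.
(4) it accompanies on-screen graphics, not anything inside the story world → non-diegetic.
(5) Rafael is a character speaking aloud in the scene → diegetic.
Only (1) is meta-diegetic.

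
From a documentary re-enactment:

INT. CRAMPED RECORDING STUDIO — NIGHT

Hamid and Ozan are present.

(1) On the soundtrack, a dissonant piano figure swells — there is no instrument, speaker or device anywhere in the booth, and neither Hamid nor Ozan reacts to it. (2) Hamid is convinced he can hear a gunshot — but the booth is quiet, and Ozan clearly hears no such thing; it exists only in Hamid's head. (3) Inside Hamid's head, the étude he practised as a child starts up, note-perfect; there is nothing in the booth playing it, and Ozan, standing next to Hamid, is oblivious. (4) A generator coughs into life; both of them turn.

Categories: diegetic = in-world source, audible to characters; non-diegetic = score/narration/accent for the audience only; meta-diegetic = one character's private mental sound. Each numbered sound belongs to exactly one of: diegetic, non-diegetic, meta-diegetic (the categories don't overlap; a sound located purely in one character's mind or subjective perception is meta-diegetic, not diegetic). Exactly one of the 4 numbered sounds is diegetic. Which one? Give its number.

(1) score with no on-screen or off-screen source; it exists for the audience alone → non-diegetic.
(2) is meta-diegetic: subjective to Hamid: the booth is silent and Ozan hears nothing.
(3) is meta-diegetic: it lives in Hamid's subjectivity, not in the booth.
Sound (4): an in-world source (a generator); characters could hear it, so diegetic.
Only (4) is diegetic.

4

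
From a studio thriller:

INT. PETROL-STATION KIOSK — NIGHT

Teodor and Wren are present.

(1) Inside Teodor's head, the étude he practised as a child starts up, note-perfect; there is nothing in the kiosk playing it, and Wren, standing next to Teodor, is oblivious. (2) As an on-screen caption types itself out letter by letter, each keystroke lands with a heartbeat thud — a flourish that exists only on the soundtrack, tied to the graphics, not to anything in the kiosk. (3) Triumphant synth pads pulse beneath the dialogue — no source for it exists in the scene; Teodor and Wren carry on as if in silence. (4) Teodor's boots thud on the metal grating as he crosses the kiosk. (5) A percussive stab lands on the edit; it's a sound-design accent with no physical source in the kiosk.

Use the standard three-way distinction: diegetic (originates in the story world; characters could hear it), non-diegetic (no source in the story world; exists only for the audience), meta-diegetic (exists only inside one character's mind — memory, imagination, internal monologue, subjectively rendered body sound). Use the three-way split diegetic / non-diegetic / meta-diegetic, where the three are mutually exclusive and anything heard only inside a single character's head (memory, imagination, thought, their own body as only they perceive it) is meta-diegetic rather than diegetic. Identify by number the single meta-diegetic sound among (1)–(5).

(1) is meta-diegetic: it lives in Teodor's subjectivity, not in the kiosk.
(2) is non-diegetic: it accompanies on-screen graphics, not anything inside the story world.
(3) score with no on-screen or off-screen source; it exists for the audience alone → non-diegetic.
(4) a character's body making contact with the set — an in-world sound → diegetic.
(5) nothing in the scene produces it; it's an accent added for the audience → non-diegetic.
Only (1) is meta-diegetic.

1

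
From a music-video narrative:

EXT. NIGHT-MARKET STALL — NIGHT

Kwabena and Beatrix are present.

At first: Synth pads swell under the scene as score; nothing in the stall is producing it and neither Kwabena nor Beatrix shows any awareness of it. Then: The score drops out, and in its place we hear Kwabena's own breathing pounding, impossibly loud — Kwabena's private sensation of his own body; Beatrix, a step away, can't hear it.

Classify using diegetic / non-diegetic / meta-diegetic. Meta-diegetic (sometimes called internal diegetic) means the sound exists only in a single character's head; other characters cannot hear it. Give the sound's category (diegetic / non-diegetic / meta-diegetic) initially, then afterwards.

Initially: underscore with no in-world source, inaudible to the characters → non-diegetic.
Afterwards: the body sound is Kwabena's subjective perception alone — Beatrix can't hear it → meta-diegetic.

non-diegetic, meta-diegetic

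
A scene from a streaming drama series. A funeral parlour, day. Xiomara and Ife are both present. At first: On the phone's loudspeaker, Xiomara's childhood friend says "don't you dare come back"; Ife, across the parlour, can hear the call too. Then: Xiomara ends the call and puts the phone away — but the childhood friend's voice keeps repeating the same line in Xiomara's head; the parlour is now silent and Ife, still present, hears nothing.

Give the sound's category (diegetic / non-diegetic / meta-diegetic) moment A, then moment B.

Moment A: the loudspeaker is an in-world source; both Xiomara and Ife hear the call → diegetic.
Moment B: with the phone off, the voice continues only as Xiomara's private mental replay — Ife can't hear it → meta-diegetic.

diegetic, meta-diegetic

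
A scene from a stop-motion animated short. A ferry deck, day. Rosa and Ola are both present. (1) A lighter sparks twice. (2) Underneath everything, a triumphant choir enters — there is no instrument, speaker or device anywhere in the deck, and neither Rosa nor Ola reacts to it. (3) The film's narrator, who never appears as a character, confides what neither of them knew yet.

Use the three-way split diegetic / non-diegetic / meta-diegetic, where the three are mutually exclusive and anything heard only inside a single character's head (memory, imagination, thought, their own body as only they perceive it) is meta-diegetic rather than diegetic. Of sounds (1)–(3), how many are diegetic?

(1) is diegetic: an in-world source (a lighter); characters could hear it.
(2) score with no on-screen or off-screen source; it exists for the audience alone → non-diegetic.
(3) is non-diegetic: external voice-over — not a character, not heard by anyone in the scene.
So 1 of the 3 is diegetic: (1).

1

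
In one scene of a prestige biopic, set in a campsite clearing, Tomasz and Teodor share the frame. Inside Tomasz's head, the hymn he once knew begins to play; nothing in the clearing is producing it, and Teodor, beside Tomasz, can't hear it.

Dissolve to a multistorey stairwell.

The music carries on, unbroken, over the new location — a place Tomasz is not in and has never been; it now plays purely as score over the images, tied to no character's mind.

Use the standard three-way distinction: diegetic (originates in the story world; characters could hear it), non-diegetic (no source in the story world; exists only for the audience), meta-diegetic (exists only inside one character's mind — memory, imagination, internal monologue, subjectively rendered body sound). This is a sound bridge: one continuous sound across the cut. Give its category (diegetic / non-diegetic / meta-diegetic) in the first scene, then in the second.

meta-diegetic, non-diegetic

Scene one: the music exists only inside Tomasz's mind; Teodor can't hear it → meta-diegetic.
Scene two: it's detached from Tomasz entirely and plays over unrelated images with no in-world source — conventional underscore → non-diegetic.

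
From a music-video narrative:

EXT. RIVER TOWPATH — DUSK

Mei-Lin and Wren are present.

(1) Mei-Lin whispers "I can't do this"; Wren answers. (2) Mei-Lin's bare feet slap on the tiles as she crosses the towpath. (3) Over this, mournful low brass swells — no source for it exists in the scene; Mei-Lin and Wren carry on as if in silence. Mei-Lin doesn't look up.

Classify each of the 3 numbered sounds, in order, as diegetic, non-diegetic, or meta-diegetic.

diegetic, diegetic, non-diegetic

Sound (1): on-screen dialogue — Mei-Lin speaks and Wren is there to hear, so diegetic.
(2) it's the physical sound of Mei-Lin moving in the space → diegetic.
(3) is non-diegetic: score with no on-screen or off-screen source; it exists for the audience alone.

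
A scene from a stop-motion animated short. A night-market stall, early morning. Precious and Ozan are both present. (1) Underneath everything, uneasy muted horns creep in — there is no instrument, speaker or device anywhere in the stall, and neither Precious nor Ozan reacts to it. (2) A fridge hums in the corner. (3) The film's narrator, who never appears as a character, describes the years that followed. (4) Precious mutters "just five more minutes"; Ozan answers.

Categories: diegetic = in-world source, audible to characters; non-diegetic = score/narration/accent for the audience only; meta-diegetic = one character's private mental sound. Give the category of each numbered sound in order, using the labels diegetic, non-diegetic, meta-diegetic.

non-diegetic, diegetic, non-diegetic, diegetic

(1) is non-diegetic: it has no source in the story world and no character can hear it — it's underscore.
Sound (2): a fridge is part of the location's real environment, so diegetic.
Sound (3): commentary laid over the scene from outside the fiction, so non-diegetic.
Sound (4): spoken by a character present in the story world, so diegetic.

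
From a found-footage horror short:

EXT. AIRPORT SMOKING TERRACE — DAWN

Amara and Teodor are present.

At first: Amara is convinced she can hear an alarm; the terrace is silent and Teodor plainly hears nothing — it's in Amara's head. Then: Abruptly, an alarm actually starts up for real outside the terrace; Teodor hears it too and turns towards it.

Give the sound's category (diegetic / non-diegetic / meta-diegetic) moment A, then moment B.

Moment A: only Amara 'hears' it — imagined, in her mind → meta-diegetic.
Moment B: now there's a real external source and Teodor hears it too — in the story world → diegetic.

meta-diegetic, diegetic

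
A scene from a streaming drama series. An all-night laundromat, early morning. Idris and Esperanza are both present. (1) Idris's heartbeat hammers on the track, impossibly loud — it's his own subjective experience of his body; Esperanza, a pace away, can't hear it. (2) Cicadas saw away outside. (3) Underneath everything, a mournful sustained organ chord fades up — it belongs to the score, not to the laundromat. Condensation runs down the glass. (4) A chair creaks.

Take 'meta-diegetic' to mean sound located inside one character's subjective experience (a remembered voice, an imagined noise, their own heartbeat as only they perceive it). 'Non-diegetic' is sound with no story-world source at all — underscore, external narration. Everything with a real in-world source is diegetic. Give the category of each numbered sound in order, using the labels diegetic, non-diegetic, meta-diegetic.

meta-diegetic, diegetic, non-diegetic, diegetic

Sound (1): point-of-audition from inside Idris's body; not a sound in the room, so meta-diegetic.
Sound (2): cicadas is part of the location's real environment, so diegetic.
(3) is non-diegetic: score with no on-screen or off-screen source; it exists for the audience alone.
Sound (4): a chair is a real object/event in the scene's world, so diegetic.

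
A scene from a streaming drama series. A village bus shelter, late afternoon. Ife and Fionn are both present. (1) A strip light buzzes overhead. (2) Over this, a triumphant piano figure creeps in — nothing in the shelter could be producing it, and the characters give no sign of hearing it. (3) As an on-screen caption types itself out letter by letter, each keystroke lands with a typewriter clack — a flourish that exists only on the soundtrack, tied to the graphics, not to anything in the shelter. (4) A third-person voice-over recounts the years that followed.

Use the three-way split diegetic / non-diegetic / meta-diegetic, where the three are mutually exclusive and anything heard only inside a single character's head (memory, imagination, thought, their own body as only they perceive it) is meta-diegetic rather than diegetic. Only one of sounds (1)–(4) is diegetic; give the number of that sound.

1

(1) it's the actual ambient sound of the location → diegetic.
Sound (2): it has no source in the story world and no character can hear it — it's underscore, so non-diegetic.
(3) is non-diegetic: it accompanies on-screen graphics, not anything inside the story world.
(4) commentary laid over the scene from outside the fiction → non-diegetic.
Only (1) is diegetic.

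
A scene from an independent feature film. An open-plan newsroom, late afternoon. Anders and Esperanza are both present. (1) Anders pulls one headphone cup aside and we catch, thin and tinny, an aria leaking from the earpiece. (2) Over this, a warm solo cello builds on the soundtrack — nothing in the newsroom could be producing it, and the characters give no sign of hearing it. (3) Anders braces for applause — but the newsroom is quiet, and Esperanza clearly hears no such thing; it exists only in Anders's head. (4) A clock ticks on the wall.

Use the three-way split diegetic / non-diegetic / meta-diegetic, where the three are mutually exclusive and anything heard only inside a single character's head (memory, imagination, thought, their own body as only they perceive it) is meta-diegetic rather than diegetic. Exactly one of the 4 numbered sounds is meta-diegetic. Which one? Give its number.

(1) is diegetic: the earpiece is a real device on Anders's head — source music.
(2) nothing in the newsroom produces it and the characters don't hear it — pure soundtrack → non-diegetic.
(3) is meta-diegetic: subjective to Anders: the newsroom is silent and Esperanza hears nothing.
Sound (4): an in-world source (a clock); characters could hear it, so diegetic.
Only (3) is meta-diegetic.

3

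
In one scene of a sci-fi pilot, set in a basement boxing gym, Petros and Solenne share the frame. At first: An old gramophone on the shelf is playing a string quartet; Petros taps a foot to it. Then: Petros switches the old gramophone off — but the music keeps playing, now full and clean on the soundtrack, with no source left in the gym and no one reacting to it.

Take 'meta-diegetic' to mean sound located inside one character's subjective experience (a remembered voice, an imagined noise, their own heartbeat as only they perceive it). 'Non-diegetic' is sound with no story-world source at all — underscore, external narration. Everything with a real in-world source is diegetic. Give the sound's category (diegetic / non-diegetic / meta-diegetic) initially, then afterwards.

Initially: an old gramophone is a real in-scene source and Petros reacts to it → diegetic.
Afterwards: there is no longer any in-world source and no one can hear it — it has become underscore → non-diegetic.

diegetic, non-diegetic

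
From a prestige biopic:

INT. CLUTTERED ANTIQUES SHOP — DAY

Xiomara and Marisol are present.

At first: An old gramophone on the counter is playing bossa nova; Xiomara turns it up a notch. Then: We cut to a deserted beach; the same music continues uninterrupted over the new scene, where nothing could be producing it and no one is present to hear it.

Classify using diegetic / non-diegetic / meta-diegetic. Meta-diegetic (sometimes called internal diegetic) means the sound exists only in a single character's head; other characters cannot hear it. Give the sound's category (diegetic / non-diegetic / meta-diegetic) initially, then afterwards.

diegetic, non-diegetic

Initially: an old gramophone is a real in-scene source and Xiomara reacts to it → diegetic.
Afterwards: there is no longer any in-world source and no one can hear it — it has become underscore → non-diegetic.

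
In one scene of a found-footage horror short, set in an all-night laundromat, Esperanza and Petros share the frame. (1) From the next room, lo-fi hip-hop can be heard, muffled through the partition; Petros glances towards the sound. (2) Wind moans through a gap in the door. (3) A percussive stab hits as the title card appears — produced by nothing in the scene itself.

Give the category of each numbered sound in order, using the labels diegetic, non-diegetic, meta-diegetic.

(1) off-screen diegetic: the source is out of frame but still in the story's space → diegetic.
(2) is diegetic: it's the actual ambient sound of the location.
(3) an editorial stinger — it belongs to the cut, not the story world → non-diegetic.

diegetic, diegetic, non-diegetic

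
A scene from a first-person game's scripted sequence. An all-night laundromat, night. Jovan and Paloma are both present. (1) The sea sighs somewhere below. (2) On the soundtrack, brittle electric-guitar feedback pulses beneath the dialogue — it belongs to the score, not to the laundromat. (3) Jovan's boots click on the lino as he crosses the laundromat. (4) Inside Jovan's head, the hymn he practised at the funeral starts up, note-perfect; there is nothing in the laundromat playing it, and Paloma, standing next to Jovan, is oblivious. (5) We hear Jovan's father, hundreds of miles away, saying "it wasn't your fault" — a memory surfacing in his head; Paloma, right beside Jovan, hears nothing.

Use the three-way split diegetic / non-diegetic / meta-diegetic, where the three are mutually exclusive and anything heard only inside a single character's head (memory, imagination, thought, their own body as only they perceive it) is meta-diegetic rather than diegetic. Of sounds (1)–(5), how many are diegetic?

(1) is diegetic: the sea is part of the location's real environment.
Sound (2): it has no source in the story world and no character can hear it — it's underscore, so non-diegetic.
Sound (3): a character's body making contact with the set — an in-world sound, so diegetic.
Sound (4): remembered music, private to Jovan — Paloma is oblivious because it isn't in the room, so meta-diegetic.
(5) is meta-diegetic: the voice is a memory playing only inside Jovan's mind; Paloma can't hear it.
So 2 of the 5 are diegetic: (1), (3).

2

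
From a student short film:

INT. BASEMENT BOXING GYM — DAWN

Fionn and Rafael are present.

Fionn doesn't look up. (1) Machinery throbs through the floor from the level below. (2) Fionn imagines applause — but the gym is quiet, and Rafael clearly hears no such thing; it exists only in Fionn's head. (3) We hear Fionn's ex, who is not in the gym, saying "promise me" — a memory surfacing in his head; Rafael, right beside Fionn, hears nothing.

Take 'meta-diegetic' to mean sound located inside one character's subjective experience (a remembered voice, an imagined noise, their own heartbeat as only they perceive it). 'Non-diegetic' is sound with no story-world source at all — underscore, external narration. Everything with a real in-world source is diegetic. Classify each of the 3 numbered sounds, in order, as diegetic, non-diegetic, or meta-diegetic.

diegetic, meta-diegetic, meta-diegetic

(1) is diegetic: machinery is part of the location's real environment.
Sound (2): Fionn alone 'hears' it — an imagined sound, not present in the space, so meta-diegetic.
(3) is meta-diegetic: it's Fionn's recollection rendered as sound; the other character can't hear it.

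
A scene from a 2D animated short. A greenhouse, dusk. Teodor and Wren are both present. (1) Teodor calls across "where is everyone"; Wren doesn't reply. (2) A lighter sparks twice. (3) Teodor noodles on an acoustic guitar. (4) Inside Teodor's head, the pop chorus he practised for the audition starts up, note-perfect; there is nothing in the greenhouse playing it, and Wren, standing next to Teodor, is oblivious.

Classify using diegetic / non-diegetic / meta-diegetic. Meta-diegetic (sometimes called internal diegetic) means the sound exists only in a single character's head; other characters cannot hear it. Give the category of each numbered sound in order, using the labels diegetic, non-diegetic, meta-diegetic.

(1) spoken by a character present in the story world → diegetic.
Sound (2): an in-world source (a lighter); characters could hear it, so diegetic.
(3) Teodor is producing the music live, in the story world → diegetic.
(4) is meta-diegetic: the music is a memory playing inside Teodor's mind alone; no real-world source, Wren can't hear it.

diegetic, diegetic, diegetic, meta-diegetic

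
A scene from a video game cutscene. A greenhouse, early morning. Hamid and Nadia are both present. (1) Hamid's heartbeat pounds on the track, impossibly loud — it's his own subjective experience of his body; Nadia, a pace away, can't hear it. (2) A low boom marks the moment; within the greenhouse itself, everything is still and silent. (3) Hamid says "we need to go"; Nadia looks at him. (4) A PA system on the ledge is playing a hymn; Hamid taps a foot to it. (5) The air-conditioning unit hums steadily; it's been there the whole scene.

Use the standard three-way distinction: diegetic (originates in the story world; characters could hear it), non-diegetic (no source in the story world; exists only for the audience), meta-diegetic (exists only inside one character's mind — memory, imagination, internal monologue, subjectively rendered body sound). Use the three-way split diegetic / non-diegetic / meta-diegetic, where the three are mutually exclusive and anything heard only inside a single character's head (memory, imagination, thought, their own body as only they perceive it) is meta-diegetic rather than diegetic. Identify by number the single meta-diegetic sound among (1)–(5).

1

(1) point-of-audition from inside Hamid's body; not a sound in the room → meta-diegetic.
Sound (2): nothing in the scene produces it; it's an accent added for the audience, so non-diegetic.
(3) is diegetic: spoken by a character present in the story world.
(4) the music comes from an on-screen device that Hamid responds to → diegetic.
(5) ambient/room sound belonging to the story's physical space → diegetic.
Only (1) is meta-diegetic.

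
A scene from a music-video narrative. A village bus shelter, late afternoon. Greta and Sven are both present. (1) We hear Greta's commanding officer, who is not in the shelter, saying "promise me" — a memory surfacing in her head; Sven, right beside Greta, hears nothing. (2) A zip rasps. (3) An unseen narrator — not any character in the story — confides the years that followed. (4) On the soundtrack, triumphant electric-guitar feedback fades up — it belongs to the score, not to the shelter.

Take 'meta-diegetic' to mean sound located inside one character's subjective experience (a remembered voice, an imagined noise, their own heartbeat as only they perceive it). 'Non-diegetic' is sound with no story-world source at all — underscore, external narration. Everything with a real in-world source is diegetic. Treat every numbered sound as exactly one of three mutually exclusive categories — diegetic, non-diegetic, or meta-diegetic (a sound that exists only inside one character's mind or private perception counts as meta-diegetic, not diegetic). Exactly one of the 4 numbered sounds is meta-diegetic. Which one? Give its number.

(1) the voice is a memory playing only inside Greta's mind; Sven can't hear it → meta-diegetic.
(2) a zip is a real object/event in the scene's world → diegetic.
Sound (3): external voice-over — not a character, not heard by anyone in the scene, so non-diegetic.
Sound (4): score with no on-screen or off-screen source; it exists for the audience alone, so non-diegetic.
Only (1) is meta-diegetic.

1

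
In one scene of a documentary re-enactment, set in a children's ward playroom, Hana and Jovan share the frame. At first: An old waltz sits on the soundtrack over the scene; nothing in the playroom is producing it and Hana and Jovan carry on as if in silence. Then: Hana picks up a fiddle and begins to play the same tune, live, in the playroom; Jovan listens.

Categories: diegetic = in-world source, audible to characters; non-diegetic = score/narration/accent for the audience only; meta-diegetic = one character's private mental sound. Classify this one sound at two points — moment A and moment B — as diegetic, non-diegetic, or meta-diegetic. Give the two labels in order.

non-diegetic, diegetic

Moment A: no in-world source exists and no character can hear it — underscore → non-diegetic.
Moment B: a fiddle is now a real source in the story world and the characters hear it → diegetic.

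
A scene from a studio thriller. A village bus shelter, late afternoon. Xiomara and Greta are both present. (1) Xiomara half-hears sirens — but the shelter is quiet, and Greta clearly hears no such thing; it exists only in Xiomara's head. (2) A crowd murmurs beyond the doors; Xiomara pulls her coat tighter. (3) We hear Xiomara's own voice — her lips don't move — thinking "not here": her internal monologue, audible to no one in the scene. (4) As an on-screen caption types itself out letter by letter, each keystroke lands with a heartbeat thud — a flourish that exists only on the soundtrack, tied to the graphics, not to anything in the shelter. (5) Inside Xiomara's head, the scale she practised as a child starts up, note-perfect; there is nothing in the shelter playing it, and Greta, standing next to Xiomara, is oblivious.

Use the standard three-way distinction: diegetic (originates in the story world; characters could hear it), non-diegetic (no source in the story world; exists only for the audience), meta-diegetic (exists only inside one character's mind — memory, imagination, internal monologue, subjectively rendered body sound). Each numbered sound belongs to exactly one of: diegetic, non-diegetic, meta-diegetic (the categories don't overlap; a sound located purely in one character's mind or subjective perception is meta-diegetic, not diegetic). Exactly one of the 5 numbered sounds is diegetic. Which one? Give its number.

2

Sound (1): Xiomara alone 'hears' it — an imagined sound, not present in the space, so meta-diegetic.
(2) is diegetic: ambient/room sound belonging to the story's physical space.
(3) Xiomara's thought-voice: a private mental sound no other character can hear → meta-diegetic.
(4) is non-diegetic: the caption isn't part of the story world, so neither is the sound tied to it.
(5) remembered music, private to Xiomara — Greta is oblivious because it isn't in the room → meta-diegetic.
Only (2) is diegetic.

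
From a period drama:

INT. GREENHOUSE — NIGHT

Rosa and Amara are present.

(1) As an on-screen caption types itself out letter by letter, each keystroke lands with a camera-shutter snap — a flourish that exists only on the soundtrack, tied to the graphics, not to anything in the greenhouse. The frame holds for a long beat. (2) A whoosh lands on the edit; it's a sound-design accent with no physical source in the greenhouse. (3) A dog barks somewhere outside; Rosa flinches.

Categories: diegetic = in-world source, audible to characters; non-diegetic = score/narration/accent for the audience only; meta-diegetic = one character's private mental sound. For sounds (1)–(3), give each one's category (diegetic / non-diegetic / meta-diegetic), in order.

non-diegetic, non-diegetic, diegetic

Sound (1): it accompanies on-screen graphics, not anything inside the story world, so non-diegetic.
Sound (2): nothing in the scene produces it; it's an accent added for the audience, so non-diegetic.
(3) is diegetic: a dog is a real object/event in the scene's world.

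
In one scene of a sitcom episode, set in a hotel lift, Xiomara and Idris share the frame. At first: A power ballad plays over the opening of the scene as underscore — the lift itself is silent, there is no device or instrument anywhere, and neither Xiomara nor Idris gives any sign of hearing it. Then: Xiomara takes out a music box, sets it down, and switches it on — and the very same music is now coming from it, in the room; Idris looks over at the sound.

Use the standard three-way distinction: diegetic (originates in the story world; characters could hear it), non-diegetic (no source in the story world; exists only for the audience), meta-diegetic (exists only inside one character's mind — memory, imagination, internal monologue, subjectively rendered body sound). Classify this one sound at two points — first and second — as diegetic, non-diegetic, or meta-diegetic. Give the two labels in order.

First: no in-world source exists and no character can hear it — underscore → non-diegetic.
Second: a music box is now a real source in the story world and the characters hear it → diegetic.

non-diegetic, diegetic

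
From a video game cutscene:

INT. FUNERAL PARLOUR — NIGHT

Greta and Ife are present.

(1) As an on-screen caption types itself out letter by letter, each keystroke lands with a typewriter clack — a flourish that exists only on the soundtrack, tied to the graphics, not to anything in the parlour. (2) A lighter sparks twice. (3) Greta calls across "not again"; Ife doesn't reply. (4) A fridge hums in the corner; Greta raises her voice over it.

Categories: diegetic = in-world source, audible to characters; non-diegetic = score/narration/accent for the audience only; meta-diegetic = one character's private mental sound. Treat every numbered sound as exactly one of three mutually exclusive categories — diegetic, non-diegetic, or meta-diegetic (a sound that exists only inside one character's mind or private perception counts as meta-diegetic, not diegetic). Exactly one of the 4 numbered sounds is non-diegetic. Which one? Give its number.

1

(1) is non-diegetic: the caption isn't part of the story world, so neither is the sound tied to it.
(2) is diegetic: the sound comes from a lighter physically present in the location.
(3) is diegetic: Greta is a character speaking aloud in the scene.
(4) is diegetic: it's the actual ambient sound of the location.
Only (1) is non-diegetic.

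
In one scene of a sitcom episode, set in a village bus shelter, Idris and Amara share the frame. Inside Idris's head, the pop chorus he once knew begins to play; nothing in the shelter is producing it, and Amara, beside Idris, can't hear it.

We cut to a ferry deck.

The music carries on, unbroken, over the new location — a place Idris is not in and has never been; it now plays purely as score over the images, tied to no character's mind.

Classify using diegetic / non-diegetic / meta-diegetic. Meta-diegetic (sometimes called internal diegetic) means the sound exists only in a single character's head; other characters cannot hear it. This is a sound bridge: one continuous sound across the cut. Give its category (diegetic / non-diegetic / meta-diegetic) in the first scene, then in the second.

Scene one: the music exists only inside Idris's mind; Amara can't hear it → meta-diegetic.
Scene two: it's detached from Idris entirely and plays over unrelated images with no in-world source — conventional underscore → non-diegetic.

meta-diegetic, non-diegetic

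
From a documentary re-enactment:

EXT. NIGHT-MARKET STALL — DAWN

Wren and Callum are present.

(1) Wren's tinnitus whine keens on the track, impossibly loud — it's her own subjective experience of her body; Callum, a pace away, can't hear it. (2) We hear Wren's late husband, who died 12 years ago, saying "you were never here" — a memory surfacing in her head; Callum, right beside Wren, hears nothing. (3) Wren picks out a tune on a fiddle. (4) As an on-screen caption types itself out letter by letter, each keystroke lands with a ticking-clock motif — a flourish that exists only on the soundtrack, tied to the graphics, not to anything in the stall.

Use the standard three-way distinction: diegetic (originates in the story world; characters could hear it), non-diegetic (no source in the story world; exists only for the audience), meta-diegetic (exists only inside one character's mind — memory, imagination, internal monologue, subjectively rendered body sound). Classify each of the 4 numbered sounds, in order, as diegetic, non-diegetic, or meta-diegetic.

meta-diegetic, meta-diegetic, diegetic, non-diegetic

(1) is meta-diegetic: point-of-audition from inside Wren's body; not a sound in the room.
Sound (2): a remembered line, private to Wren — not present in the room, not audible to Callum, so meta-diegetic.
(3) the instrument and the performer are both in the scene → diegetic.
(4) is non-diegetic: it accompanies on-screen graphics, not anything inside the story world.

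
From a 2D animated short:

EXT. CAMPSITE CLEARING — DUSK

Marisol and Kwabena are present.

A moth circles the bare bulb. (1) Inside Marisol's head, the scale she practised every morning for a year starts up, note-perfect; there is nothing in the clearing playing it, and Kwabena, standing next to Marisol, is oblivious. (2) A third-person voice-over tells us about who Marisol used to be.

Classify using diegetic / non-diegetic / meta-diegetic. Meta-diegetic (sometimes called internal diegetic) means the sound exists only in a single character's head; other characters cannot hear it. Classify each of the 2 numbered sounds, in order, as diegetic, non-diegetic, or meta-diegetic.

Sound (1): it lives in Marisol's subjectivity, not in the clearing, so meta-diegetic.
(2) the narrator exists outside the story world, addressing only the audience → non-diegetic.

meta-diegetic, non-diegetic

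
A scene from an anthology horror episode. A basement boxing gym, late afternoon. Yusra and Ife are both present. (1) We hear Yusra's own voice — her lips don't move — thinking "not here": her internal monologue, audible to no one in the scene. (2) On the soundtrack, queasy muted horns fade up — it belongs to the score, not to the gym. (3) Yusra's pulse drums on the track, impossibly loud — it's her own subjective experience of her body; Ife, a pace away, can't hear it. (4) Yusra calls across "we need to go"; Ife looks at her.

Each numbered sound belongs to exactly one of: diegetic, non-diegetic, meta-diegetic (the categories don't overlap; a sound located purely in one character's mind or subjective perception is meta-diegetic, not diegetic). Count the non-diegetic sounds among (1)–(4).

Sound (1): internal monologue — inside Yusra's mind, not spoken into the scene, so meta-diegetic.
Sound (2): it has no source in the story world and no character can hear it — it's underscore, so non-diegetic.
(3) it's Yusra's internal bodily sensation rendered as sound; only Yusra 'hears' it → meta-diegetic.
(4) spoken by a character present in the story world → diegetic.
So 1 of the 4 is non-diegetic: (2).

1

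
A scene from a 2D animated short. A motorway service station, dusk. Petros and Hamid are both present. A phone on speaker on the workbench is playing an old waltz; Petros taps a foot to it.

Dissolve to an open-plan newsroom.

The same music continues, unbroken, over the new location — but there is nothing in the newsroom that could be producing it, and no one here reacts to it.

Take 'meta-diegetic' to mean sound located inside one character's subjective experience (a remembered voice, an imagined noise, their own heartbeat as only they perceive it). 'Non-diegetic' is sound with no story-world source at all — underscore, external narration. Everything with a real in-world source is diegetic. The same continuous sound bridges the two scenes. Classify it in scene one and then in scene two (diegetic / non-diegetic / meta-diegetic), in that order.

diegetic, non-diegetic

Scene one: a phone on speaker is an on-screen source and Petros reacts to it → diegetic.
Scene two: there is no source in the newsroom and no one hears it — it's now underscore → non-diegetic.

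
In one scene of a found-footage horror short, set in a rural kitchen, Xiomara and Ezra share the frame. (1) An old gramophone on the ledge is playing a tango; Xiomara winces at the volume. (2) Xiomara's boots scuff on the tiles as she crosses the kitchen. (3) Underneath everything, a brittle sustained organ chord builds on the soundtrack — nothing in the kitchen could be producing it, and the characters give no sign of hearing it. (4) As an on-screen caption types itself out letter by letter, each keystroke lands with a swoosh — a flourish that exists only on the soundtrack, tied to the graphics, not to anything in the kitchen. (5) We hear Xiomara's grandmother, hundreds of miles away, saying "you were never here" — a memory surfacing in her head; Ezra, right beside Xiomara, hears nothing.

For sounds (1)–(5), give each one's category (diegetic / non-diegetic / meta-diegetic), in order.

diegetic, diegetic, non-diegetic, non-diegetic, meta-diegetic

(1) is diegetic: the music comes from an on-screen device that Xiomara responds to.
(2) is diegetic: a character's body making contact with the set — an in-world sound.
(3) score with no on-screen or off-screen source; it exists for the audience alone → non-diegetic.
(4) sound married to a title/caption — outside the diegesis by definition → non-diegetic.
(5) it's Xiomara's recollection rendered as sound; the other character can't hear it → meta-diegetic.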